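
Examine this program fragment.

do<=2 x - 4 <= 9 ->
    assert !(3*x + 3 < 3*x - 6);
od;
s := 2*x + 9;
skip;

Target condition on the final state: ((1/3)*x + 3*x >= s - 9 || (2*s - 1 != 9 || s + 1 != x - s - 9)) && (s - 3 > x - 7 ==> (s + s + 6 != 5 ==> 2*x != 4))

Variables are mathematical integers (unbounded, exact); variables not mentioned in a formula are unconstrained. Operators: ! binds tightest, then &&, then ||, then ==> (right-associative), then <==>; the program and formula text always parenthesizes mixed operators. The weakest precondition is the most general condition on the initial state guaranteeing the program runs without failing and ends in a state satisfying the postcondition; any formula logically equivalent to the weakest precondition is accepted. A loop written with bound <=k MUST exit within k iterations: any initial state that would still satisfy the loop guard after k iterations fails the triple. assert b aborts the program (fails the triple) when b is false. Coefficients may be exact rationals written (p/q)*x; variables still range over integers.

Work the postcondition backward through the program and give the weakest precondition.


Working backward. After the program, the postcondition ((1/3)*x + 3*x >= s - 9 || (2*s - 1 != 9 || s + 1 != x - s - 9)) && (s - 3 > x - 7 ==> (s + s + 6 != 5 ==> 2*x != 4)) must hold; in canonical form it is ((10/3)*x >= s - 9 || 2*s != 10 || 2*s != x - 10) && (s > x - 4 ==> (2*s != -1 ==> 2*x != 4)).
Before skip: ((10/3)*x >= s - 9 || 2*s != 10 || 2*s != x - 10) && (s > x - 4 ==> (2*s != -1 ==> 2*x != 4))
Before s := 2*x + 9: ((4/3)*x >= 0 || 4*x != -8 || 3*x != -28) && (x > -13 ==> (4*x != -19 ==> 2*x != 4))
Before the loop (bound <=2), unroll the exhaustion recursion (WP_0 = exit-now case; WP_j = one more guarded iteration, up to j = 2):
  WP_0: (!(x <= 13)) && ((4/3)*x >= 0 || 4*x != -8 || 3*x != -28) && (x > -13 ==> (4*x != -19 ==> 2*x != 4))
  WP_1: (x <= 13 ==> ((!(x <= 13)) && ((4/3)*x >= 0 || 4*x != -8 || 3*x != -28) && (x > -13 ==> (4*x != -19 ==> 2*x != 4)))) && ((!(x <= 13)) ==> (((4/3)*x >= 0 || 4*x != -8 || 3*x != -28) && (x > -13 ==> (4*x != -19 ==> 2*x != 4))))
  WP_2: (x <= 13 ==> ((x <= 13 ==> ((!(x <= 13)) && ((4/3)*x >= 0 || 4*x != -8 || 3*x != -28) && (x > -13 ==> (4*x != -19 ==> 2*x != 4)))) && ((!(x <= 13)) ==> (((4/3)*x >= 0 || 4*x != -8 || 3*x != -28) && (x > -13 ==> (4*x != -19 ==> 2*x != 4)))))) && ((!(x <= 13)) ==> (((4/3)*x >= 0 || 4*x != -8 || 3*x != -28) && (x > -13 ==> (4*x != -19 ==> 2*x != 4))))
So before the loop: (x <= 13 ==> ((x <= 13 ==> ((!(x <= 13)) && ((4/3)*x >= 0 || 4*x != -8 || 3*x != -28) && (x > -13 ==> (4*x != -19 ==> 2*x != 4)))) && ((!(x <= 13)) ==> (((4/3)*x >= 0 || 4*x != -8 || 3*x != -28) && (x > -13 ==> (4*x != -19 ==> 2*x != 4)))))) && ((!(x <= 13)) ==> (((4/3)*x >= 0 || 4*x != -8 || 3*x != -28) && (x > -13 ==> (4*x != -19 ==> 2*x != 4))))
Answer: WP = (x <= 13 ==> ((x <= 13 ==> ((!(x <= 13)) && ((4/3)*x >= 0 || 4*x != -8 || 3*x != -28) && (x > -13 ==> (4*x != -19 ==> 2*x != 4)))) && ((!(x <= 13)) ==> (((4/3)*x >= 0 || 4*x != -8 || 3*x != -28) && (x > -13 ==> (4*x != -19 ==> 2*x != 4)))))) && ((!(x <= 13)) ==> (((4/3)*x >= 0 || 4*x != -8 || 3*x != -28) && (x > -13 ==> (4*x != -19 ==> 2*x != 4))))


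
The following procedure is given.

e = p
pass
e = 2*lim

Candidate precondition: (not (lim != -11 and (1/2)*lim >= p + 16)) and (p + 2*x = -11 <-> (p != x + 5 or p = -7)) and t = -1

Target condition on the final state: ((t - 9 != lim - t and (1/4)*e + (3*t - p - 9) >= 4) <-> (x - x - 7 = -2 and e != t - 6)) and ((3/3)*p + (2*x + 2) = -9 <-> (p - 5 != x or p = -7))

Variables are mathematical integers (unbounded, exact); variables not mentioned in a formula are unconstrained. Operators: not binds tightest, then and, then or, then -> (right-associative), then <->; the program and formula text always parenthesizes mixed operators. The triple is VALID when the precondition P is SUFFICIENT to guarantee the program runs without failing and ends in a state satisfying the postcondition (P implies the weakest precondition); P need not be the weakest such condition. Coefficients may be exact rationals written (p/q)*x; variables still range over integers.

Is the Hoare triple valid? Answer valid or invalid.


Working backward. After the program, the postcondition ((t - 9 != lim - t and (1/4)*e + (3*t - p - 9) >= 4) <-> (x - x - 7 = -2 and e != t - 6)) and ((3/3)*p + (2*x + 2) = -9 <-> (p - 5 != x or p = -7)) must hold; in canonical form it is (not (2*t != lim + 9 and (1/4)*e + 3*t >= p + 13)) and (p + 2*x = -11 <-> (p != x + 5 or p = -7)).
Before e := 2*lim: (not (2*t != lim + 9 and (1/2)*lim + 3*t >= p + 13)) and (p + 2*x = -11 <-> (p != x + 5 or p = -7))
Before skip: (not (2*t != lim + 9 and (1/2)*lim + 3*t >= p + 13)) and (p + 2*x = -11 <-> (p != x + 5 or p = -7))
Before e := p: (not (2*t != lim + 9 and (1/2)*lim + 3*t >= p + 13)) and (p + 2*x = -11 <-> (p != x + 5 or p = -7))
The weakest precondition is (not (2*t != lim + 9 and (1/2)*lim + 3*t >= p + 13)) and (p + 2*x = -11 <-> (p != x + 5 or p = -7)).
Check whether (not (lim != -11 and (1/2)*lim >= p + 16)) and (p + 2*x = -11 <-> (p != x + 5 or p = -7)) and t = -1 implies it.
Every state satisfying the precondition satisfies the weakest precondition: the implication holds.
Answer: valid


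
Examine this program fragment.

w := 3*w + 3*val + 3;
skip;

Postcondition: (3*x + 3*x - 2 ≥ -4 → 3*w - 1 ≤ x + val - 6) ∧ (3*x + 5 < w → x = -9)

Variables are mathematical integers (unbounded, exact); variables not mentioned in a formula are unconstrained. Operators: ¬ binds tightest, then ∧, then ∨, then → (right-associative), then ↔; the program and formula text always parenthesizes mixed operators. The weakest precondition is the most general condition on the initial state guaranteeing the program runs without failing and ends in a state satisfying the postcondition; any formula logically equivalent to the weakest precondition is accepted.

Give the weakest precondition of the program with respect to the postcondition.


Working backward. After the program, the postcondition (3*x + 3*x - 2 ≥ -4 → 3*w - 1 ≤ x + val - 6) ∧ (3*x + 5 < w → x = -9) must hold; in canonical form it is (6*x ≥ -2 → 3*w ≤ val + x - 5) ∧ (3*x < w - 5 → x = -9).
Before skip: (6*x ≥ -2 → 3*w ≤ val + x - 5) ∧ (3*x < w - 5 → x = -9)
Before w := 3*w + 3*val + 3: (6*x ≥ -2 → 8*val + 9*w ≤ x - 14) ∧ (3*x < 3*val + 3*w - 2 → x = -9)
Answer: WP = (6*x ≥ -2 → 8*val + 9*w ≤ x - 14) ∧ (3*x < 3*val + 3*w - 2 → x = -9)


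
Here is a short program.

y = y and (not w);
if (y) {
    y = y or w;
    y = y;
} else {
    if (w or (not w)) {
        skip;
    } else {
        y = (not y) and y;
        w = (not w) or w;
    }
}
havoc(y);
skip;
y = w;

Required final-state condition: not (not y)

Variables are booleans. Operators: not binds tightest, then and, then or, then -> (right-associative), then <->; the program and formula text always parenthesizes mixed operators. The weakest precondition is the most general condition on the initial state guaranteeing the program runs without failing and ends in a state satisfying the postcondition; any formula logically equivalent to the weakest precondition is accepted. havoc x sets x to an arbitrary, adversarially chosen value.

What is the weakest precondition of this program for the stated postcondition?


Working backward. After the program, the postcondition not (not y) must hold; in canonical form it is y.
Before y := w: w
Before skip: w
Before havoc y: w
Then branch requires w; else branch requires w.
Before the if: (y -> w) and ((not y) -> w)
Before y := y and (not w): ((y and (not w)) -> w) and ((not (y and (not w))) -> w)
Answer: WP = ((y and (not w)) -> w) and ((not (y and (not w))) -> w)


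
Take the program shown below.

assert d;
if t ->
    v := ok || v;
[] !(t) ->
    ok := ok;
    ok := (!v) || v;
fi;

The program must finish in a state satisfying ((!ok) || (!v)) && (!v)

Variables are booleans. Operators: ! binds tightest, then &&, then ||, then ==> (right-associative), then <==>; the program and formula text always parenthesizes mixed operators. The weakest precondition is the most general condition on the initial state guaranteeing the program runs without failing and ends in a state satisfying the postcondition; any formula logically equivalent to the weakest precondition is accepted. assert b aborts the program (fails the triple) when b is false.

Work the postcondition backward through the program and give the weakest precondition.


Working backward. After the program, ((!ok) || (!v)) && (!v) must hold.
Then branch requires ((!ok) || (!(ok || v))) && (!(ok || v)); else branch requires !v.
Before the if: (t ==> (((!ok) || (!(ok || v))) && (!(ok || v)))) && ((!t) ==> (!v))
Before assert d: d && (t ==> (((!ok) || (!(ok || v))) && (!(ok || v)))) && ((!t) ==> (!v))
Answer: WP = d && (t ==> (((!ok) || (!(ok || v))) && (!(ok || v)))) && ((!t) ==> (!v))


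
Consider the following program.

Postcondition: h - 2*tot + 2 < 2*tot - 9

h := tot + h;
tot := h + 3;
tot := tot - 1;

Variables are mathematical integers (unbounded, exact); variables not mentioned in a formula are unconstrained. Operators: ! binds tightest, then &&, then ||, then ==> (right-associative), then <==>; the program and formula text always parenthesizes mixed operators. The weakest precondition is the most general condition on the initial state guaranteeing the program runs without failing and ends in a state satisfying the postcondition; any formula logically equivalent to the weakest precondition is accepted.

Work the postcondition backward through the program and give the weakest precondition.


Working backward. After the program, the postcondition h - 2*tot + 2 < 2*tot - 9 must hold; in canonical form it is h < 4*tot - 11.
Before tot := tot - 1: h < 4*tot - 15
Before tot := h + 3: 3*h > 3
Before h := tot + h: 3*h + 3*tot > 3
Answer: WP = 3*h + 3*tot > 3


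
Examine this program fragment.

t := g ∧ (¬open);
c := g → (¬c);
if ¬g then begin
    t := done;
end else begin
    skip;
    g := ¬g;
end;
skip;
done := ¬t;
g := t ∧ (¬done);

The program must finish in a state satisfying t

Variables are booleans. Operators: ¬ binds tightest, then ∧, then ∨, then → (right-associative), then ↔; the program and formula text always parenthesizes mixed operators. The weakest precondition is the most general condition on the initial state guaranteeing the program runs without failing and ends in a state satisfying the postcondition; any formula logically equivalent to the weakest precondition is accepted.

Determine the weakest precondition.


Working backward. After the program, t must hold.
Before g := t ∧ (¬done): t
Before done := ¬t: t
Before skip: t
Then branch requires done; else branch requires t.
Before the if: ((¬g) → done) ∧ (g → t)
Before c := g → (¬c): ((¬g) → done) ∧ (g → t)
Before t := g ∧ (¬open): ((¬g) → done) ∧ (g → (g ∧ (¬open)))
Answer: WP = ((¬g) → done) ∧ (g → (g ∧ (¬open)))


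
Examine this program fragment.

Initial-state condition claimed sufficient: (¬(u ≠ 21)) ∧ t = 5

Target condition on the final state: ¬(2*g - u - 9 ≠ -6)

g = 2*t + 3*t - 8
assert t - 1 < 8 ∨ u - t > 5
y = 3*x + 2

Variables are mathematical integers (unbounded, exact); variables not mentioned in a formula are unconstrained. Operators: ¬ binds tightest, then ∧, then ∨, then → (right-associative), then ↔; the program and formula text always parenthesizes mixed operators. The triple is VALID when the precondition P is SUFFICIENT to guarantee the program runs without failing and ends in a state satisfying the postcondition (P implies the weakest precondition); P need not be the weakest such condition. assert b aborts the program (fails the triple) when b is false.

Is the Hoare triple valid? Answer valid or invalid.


Working backward. After the program, the postcondition ¬(2*g - u - 9 ≠ -6) must hold; in canonical form it is ¬(2*g ≠ u + 3).
Before y := 3*x + 2: ¬(2*g ≠ u + 3)
Before assert t - 1 < 8 ∨ u - t > 5: (t < 9 ∨ u > t + 5) ∧ (¬(2*g ≠ u + 3))
Before g := 2*t + 3*t - 8: (t < 9 ∨ u > t + 5) ∧ (¬(10*t ≠ u + 19))
The weakest precondition is (t < 9 ∨ u > t + 5) ∧ (¬(10*t ≠ u + 19)).
Check whether (¬(u ≠ 21)) ∧ t = 5 implies it.
Countermodel: at the initial state t = 5, u = 21, the precondition holds but the weakest precondition fails.
Answer: invalid


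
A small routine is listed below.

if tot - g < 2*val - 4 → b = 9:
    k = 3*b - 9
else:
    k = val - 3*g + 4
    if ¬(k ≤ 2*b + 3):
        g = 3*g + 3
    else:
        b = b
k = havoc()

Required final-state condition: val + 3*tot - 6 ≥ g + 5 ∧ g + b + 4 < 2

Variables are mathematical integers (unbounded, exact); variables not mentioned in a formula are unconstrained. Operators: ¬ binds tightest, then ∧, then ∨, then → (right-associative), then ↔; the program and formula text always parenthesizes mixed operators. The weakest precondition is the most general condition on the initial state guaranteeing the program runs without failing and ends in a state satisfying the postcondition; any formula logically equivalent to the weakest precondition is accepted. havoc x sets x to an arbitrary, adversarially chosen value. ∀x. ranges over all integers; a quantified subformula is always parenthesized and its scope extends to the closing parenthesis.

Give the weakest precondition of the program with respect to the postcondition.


Working backward. After the program, the postcondition val + 3*tot - 6 ≥ g + 5 ∧ g + b + 4 < 2 must hold; in canonical form it is 3*tot + val ≥ g + 11 ∧ b + g < -2.
Before havoc k: 3*tot + val ≥ g + 11 ∧ b + g < -2
Then branch requires 3*tot + val ≥ g + 11 ∧ b + g < -2; else branch requires ((¬(val ≤ 2*b + 3*g - 1)) → (3*tot + val ≥ 3*g + 14 ∧ b + 3*g < -5)) ∧ (val ≤ 2*b + 3*g - 1 → (3*tot + val ≥ g + 11 ∧ b + g < -2)).
Before the if: ((tot < g + 2*val - 4 → b = 9) → (3*tot + val ≥ g + 11 ∧ b + g < -2)) ∧ ((¬(tot < g + 2*val - 4 → b = 9)) → (((¬(val ≤ 2*b + 3*g - 1)) → (3*tot + val ≥ 3*g + 14 ∧ b + 3*g < -5)) ∧ (val ≤ 2*b + 3*g - 1 → (3*tot + val ≥ g + 11 ∧ b + g < -2))))
Answer: WP = ((tot < g + 2*val - 4 → b = 9) → (3*tot + val ≥ g + 11 ∧ b + g < -2)) ∧ ((¬(tot < g + 2*val - 4 → b = 9)) → (((¬(val ≤ 2*b + 3*g - 1)) → (3*tot + val ≥ 3*g + 14 ∧ b + 3*g < -5)) ∧ (val ≤ 2*b + 3*g - 1 → (3*tot + val ≥ g + 11 ∧ b + g < -2))))


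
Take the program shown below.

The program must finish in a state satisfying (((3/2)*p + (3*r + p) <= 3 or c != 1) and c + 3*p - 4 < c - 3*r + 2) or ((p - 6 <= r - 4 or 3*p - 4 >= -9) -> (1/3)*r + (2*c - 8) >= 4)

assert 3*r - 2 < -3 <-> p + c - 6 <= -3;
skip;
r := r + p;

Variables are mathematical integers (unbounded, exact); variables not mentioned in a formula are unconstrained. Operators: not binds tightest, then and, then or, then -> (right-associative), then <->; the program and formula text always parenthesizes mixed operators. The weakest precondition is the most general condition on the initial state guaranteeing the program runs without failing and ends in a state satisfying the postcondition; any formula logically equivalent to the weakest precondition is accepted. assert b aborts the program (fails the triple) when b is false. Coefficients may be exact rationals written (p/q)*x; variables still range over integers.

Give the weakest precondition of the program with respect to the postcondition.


Working backward. After the program, the postcondition (((3/2)*p + (3*r + p) <= 3 or c != 1) and c + 3*p - 4 < c - 3*r + 2) or ((p - 6 <= r - 4 or 3*p - 4 >= -9) -> (1/3)*r + (2*c - 8) >= 4) must hold; in canonical form it is (((5/2)*p + 3*r <= 3 or c != 1) and 3*p + 3*r < 6) or ((p <= r + 2 or 3*p >= -5) -> 2*c + (1/3)*r >= 12).
Before r := r + p: (((11/2)*p + 3*r <= 3 or c != 1) and 6*p + 3*r < 6) or ((r >= -2 or 3*p >= -5) -> 2*c + (1/3)*p + (1/3)*r >= 12)
Before skip: (((11/2)*p + 3*r <= 3 or c != 1) and 6*p + 3*r < 6) or ((r >= -2 or 3*p >= -5) -> 2*c + (1/3)*p + (1/3)*r >= 12)
Before assert 3*r - 2 < -3 <-> p + c - 6 <= -3: (3*r < -1 <-> c + p <= 3) and ((((11/2)*p + 3*r <= 3 or c != 1) and 6*p + 3*r < 6) or ((r >= -2 or 3*p >= -5) -> 2*c + (1/3)*p + (1/3)*r >= 12))
Answer: WP = (3*r < -1 <-> c + p <= 3) and ((((11/2)*p + 3*r <= 3 or c != 1) and 6*p + 3*r < 6) or ((r >= -2 or 3*p >= -5) -> 2*c + (1/3)*p + (1/3)*r >= 12))


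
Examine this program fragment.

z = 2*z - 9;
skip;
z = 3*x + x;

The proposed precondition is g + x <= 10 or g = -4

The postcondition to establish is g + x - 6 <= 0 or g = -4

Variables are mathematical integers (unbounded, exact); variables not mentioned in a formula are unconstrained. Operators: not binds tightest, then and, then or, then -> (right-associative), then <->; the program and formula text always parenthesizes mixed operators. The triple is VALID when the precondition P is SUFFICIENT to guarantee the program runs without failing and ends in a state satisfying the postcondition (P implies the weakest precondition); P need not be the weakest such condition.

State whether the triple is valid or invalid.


Working backward. After the program, the postcondition g + x - 6 <= 0 or g = -4 must hold; in canonical form it is g + x <= 6 or g = -4.
Before z := 3*x + x: g + x <= 6 or g = -4
Before skip: g + x <= 6 or g = -4
Before z := 2*z - 9: g + x <= 6 or g = -4
The weakest precondition is g + x <= 6 or g = -4.
Check whether g + x <= 10 or g = -4 implies it.
Countermodel: at the initial state g = -3, x = 10, the precondition holds but the weakest precondition fails.
Answer: invalid


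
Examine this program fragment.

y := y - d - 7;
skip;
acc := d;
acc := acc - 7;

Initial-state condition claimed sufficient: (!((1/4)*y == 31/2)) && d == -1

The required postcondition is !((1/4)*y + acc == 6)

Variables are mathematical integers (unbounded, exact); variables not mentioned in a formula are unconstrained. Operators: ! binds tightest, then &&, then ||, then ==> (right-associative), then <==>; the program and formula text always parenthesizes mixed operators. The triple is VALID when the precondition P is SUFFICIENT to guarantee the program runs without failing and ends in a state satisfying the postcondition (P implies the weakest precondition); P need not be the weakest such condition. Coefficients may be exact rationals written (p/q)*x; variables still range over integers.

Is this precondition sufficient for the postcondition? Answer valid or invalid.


Working backward. After the program, the postcondition !((1/4)*y + acc == 6) must hold; in canonical form it is !(acc + (1/4)*y == 6).
Before acc := acc - 7: !(acc + (1/4)*y == 13)
Before acc := d: !(d + (1/4)*y == 13)
Before skip: !(d + (1/4)*y == 13)
Before y := y - d - 7: !((3/4)*d + (1/4)*y == 59/4)
The weakest precondition is !((3/4)*d + (1/4)*y == 59/4).
Check whether (!((1/4)*y == 31/2)) && d == -1 implies it.
Every state satisfying the precondition satisfies the weakest precondition: the implication holds.
Answer: valid


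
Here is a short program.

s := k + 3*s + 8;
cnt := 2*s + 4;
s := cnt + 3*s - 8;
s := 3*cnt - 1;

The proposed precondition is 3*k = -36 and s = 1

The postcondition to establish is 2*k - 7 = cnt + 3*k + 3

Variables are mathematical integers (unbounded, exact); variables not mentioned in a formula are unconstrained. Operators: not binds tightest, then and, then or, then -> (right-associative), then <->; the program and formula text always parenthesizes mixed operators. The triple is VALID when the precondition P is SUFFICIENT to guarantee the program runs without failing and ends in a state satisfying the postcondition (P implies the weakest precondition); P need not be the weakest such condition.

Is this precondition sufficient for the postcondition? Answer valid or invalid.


Working backward. After the program, the postcondition 2*k - 7 = cnt + 3*k + 3 must hold; in canonical form it is cnt + k = -10.
Before s := 3*cnt - 1: cnt + k = -10
Before s := cnt + 3*s - 8: cnt + k = -10
Before cnt := 2*s + 4: k + 2*s = -14
Before s := k + 3*s + 8: 3*k + 6*s = -30
The weakest precondition is 3*k + 6*s = -30.
Check whether 3*k = -36 and s = 1 implies it.
Every state satisfying the precondition satisfies the weakest precondition: the implication holds.
Answer: valid


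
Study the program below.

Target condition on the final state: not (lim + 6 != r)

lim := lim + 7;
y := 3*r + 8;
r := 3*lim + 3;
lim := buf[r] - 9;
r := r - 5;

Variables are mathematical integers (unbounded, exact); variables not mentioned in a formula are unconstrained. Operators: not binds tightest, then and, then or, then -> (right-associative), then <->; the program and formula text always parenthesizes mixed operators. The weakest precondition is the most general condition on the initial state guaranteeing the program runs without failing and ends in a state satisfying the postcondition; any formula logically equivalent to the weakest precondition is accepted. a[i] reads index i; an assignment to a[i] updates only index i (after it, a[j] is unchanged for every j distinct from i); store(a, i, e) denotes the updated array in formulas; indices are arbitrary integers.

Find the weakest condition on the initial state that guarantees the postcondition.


Working backward. After the program, the postcondition not (lim + 6 != r) must hold; in canonical form it is not (lim != r - 6).
Before r := r - 5: not (lim != r - 11)
Before lim := buf[r] - 9: not (buf[r] != r - 2)
Before r := 3*lim + 3: not (buf[3*lim + 3] != 3*lim + 1)
Before y := 3*r + 8: not (buf[3*lim + 3] != 3*lim + 1)
Before lim := lim + 7: not (buf[3*lim + 24] != 3*lim + 22)
Answer: WP = not (buf[3*lim + 24] != 3*lim + 22)


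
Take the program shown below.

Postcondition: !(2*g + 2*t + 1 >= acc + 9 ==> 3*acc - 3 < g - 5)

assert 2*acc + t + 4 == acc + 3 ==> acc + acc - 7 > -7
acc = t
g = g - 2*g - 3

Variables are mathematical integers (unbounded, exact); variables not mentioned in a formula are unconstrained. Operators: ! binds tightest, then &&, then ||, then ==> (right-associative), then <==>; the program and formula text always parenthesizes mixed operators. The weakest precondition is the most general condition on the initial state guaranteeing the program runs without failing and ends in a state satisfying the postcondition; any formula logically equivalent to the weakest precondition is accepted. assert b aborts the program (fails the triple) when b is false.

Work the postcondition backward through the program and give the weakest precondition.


Working backward. After the program, the postcondition !(2*g + 2*t + 1 >= acc + 9 ==> 3*acc - 3 < g - 5) must hold; in canonical form it is !(2*g + 2*t >= acc + 8 ==> 3*acc < g - 2).
Before g := g - 2*g - 3: !(2*t >= acc + 2*g + 14 ==> 3*acc + g < -5)
Before acc := t: !(t >= 2*g + 14 ==> g + 3*t < -5)
Before assert 2*acc + t + 4 == acc + 3 ==> acc + acc - 7 > -7: (acc + t == -1 ==> 2*acc > 0) && (!(t >= 2*g + 14 ==> g + 3*t < -5))
Answer: WP = (acc + t == -1 ==> 2*acc > 0) && (!(t >= 2*g + 14 ==> g + 3*t < -5))


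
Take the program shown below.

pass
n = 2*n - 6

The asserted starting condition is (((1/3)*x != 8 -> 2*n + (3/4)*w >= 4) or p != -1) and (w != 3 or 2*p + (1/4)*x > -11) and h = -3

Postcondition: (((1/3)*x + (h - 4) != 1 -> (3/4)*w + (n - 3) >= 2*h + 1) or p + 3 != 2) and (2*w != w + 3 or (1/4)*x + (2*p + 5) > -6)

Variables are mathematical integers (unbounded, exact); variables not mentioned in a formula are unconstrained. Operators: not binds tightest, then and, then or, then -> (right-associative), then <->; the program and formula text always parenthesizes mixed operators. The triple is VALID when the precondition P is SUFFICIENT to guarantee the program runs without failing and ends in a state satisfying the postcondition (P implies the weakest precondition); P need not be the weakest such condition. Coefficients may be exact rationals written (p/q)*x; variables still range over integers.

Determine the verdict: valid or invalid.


Working backward. After the program, the postcondition (((1/3)*x + (h - 4) != 1 -> (3/4)*w + (n - 3) >= 2*h + 1) or p + 3 != 2) and (2*w != w + 3 or (1/4)*x + (2*p + 5) > -6) must hold; in canonical form it is ((h + (1/3)*x != 5 -> n + (3/4)*w >= 2*h + 4) or p != -1) and (w != 3 or 2*p + (1/4)*x > -11).
Before n := 2*n - 6: ((h + (1/3)*x != 5 -> 2*n + (3/4)*w >= 2*h + 10) or p != -1) and (w != 3 or 2*p + (1/4)*x > -11)
Before skip: ((h + (1/3)*x != 5 -> 2*n + (3/4)*w >= 2*h + 10) or p != -1) and (w != 3 or 2*p + (1/4)*x > -11)
The weakest precondition is ((h + (1/3)*x != 5 -> 2*n + (3/4)*w >= 2*h + 10) or p != -1) and (w != 3 or 2*p + (1/4)*x > -11).
Check whether (((1/3)*x != 8 -> 2*n + (3/4)*w >= 4) or p != -1) and (w != 3 or 2*p + (1/4)*x > -11) and h = -3 implies it.
Every state satisfying the precondition satisfies the weakest precondition: the implication holds.
Answer: valid


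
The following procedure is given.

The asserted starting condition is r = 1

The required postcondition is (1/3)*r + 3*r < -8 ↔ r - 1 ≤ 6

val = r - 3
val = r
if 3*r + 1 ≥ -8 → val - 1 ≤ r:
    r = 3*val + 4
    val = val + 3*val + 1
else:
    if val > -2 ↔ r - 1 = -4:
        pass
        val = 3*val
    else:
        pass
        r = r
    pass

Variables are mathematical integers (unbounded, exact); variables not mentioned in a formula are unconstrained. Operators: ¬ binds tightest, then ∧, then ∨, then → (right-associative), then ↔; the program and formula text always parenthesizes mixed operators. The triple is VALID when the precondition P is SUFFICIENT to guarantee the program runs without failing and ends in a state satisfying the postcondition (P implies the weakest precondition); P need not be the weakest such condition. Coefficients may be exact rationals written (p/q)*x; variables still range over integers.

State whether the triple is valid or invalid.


Working backward. After the program, the postcondition (1/3)*r + 3*r < -8 ↔ r - 1 ≤ 6 must hold; in canonical form it is (10/3)*r < -8 ↔ r ≤ 7.
Then branch requires 10*val < -64/3 ↔ 3*val ≤ 3; else branch requires ((val > -2 ↔ r = -3) → ((10/3)*r < -8 ↔ r ≤ 7)) ∧ ((¬(val > -2 ↔ r = -3)) → ((10/3)*r < -8 ↔ r ≤ 7)).
Before the if: ((3*r ≥ -9 → val ≤ r + 1) → (10*val < -64/3 ↔ 3*val ≤ 3)) ∧ ((¬(3*r ≥ -9 → val ≤ r + 1)) → (((val > -2 ↔ r = -3) → ((10/3)*r < -8 ↔ r ≤ 7)) ∧ ((¬(val > -2 ↔ r = -3)) → ((10/3)*r < -8 ↔ r ≤ 7))))
Before val := r: 10*r < -64/3 ↔ 3*r ≤ 3
Before val := r - 3: 10*r < -64/3 ↔ 3*r ≤ 3
The weakest precondition is 10*r < -64/3 ↔ 3*r ≤ 3.
Check whether r = 1 implies it.
Countermodel: at the initial state r = 1, the precondition holds but the weakest precondition fails.
Answer: invalid


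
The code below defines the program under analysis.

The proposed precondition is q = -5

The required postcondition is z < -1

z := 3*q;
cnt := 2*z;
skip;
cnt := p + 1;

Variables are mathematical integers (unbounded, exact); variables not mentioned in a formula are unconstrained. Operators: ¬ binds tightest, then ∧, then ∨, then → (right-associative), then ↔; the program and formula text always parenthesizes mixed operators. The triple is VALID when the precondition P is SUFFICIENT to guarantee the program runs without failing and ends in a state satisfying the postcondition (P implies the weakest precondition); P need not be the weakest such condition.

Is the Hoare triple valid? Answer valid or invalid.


Working backward. After the program, z < -1 must hold.
Before cnt := p + 1: z < -1
Before skip: z < -1
Before cnt := 2*z: z < -1
Before z := 3*q: 3*q < -1
The weakest precondition is 3*q < -1.
Check whether q = -5 implies it.
Every state satisfying the precondition satisfies the weakest precondition: the implication holds.
Answer: valid


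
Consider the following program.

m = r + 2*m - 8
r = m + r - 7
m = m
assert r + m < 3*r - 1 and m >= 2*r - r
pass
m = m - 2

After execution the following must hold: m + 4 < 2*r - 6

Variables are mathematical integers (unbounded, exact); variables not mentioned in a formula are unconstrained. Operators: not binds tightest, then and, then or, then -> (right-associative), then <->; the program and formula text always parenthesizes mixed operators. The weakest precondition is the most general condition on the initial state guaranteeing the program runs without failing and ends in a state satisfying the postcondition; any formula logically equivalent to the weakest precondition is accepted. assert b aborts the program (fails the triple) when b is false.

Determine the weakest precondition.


Working backward. After the program, the postcondition m + 4 < 2*r - 6 must hold; in canonical form it is m < 2*r - 10.
Before m := m - 2: m < 2*r - 8
Before skip: m < 2*r - 8
Before assert r + m < 3*r - 1 and m >= 2*r - r: m < 2*r - 1 and m >= r and m < 2*r - 8
Before m := m: m < 2*r - 1 and m >= r and m < 2*r - 8
Before r := m + r - 7: m + 2*r > 15 and r <= 7 and m + 2*r > 22
Before m := r + 2*m - 8: 2*m + 3*r > 23 and r <= 7 and 2*m + 3*r > 30
Answer: WP = 2*m + 3*r > 23 and r <= 7 and 2*m + 3*r > 30


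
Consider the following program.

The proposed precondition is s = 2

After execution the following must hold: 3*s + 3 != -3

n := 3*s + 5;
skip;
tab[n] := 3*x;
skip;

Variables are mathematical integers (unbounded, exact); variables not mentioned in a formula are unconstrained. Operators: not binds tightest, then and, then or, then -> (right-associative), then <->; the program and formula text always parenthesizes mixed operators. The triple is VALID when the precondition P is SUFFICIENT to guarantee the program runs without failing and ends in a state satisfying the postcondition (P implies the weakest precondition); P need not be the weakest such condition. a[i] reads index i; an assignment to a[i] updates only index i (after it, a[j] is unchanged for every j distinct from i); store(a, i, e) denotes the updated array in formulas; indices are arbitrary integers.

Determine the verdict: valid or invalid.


Working backward. After the program, the postcondition 3*s + 3 != -3 must hold; in canonical form it is 3*s != -6.
Before skip: 3*s != -6
Before tab[n] := 3*x: 3*s != -6
Before skip: 3*s != -6
Before n := 3*s + 5: 3*s != -6
The weakest precondition is 3*s != -6.
Check whether s = 2 implies it.
Every state satisfying the precondition satisfies the weakest precondition: the implication holds.
Answer: valid


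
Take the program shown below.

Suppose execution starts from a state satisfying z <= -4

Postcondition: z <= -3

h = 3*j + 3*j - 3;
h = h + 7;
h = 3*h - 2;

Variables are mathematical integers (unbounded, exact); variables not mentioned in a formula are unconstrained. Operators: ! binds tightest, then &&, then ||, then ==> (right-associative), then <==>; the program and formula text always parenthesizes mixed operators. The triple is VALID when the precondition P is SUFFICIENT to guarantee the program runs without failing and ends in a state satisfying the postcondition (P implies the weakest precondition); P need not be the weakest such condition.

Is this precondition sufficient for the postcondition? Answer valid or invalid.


Working backward. After the program, z <= -3 must hold.
Before h := 3*h - 2: z <= -3
Before h := h + 7: z <= -3
Before h := 3*j + 3*j - 3: z <= -3
The weakest precondition is z <= -3.
Check whether z <= -4 implies it.
Every state satisfying the precondition satisfies the weakest precondition: the implication holds.
Answer: valid


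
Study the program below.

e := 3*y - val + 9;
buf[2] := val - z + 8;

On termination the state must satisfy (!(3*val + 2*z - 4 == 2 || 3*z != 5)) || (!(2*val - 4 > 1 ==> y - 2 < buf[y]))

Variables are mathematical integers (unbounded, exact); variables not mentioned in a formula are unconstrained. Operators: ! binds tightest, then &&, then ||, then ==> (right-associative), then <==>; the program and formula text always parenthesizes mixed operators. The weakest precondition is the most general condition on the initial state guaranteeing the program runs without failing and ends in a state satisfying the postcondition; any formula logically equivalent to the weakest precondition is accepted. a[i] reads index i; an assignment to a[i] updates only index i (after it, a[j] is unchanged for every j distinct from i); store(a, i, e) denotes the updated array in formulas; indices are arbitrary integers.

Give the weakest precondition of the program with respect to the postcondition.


Working backward. After the program, the postcondition (!(3*val + 2*z - 4 == 2 || 3*z != 5)) || (!(2*val - 4 > 1 ==> y - 2 < buf[y])) must hold; in canonical form it is (!(3*val + 2*z == 6 || 3*z != 5)) || (!(2*val > 5 ==> y < buf[y] + 2)).
Before buf[2] := val - z + 8: (!(3*val + 2*z == 6 || 3*z != 5)) || (!(2*val > 5 ==> y < store(buf, 2, val - z + 8)[y] + 2))
Before e := 3*y - val + 9: (!(3*val + 2*z == 6 || 3*z != 5)) || (!(2*val > 5 ==> y < store(buf, 2, val - z + 8)[y] + 2))
Answer: WP = (!(3*val + 2*z == 6 || 3*z != 5)) || (!(2*val > 5 ==> y < store(buf, 2, val - z + 8)[y] + 2))


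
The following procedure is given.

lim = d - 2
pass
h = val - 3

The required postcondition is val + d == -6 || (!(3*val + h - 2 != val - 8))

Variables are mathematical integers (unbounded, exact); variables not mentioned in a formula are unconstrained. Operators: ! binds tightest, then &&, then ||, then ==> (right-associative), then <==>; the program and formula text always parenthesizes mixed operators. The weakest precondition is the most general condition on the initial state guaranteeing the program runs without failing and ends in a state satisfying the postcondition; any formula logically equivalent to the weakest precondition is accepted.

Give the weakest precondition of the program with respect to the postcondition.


Working backward. After the program, the postcondition val + d == -6 || (!(3*val + h - 2 != val - 8)) must hold; in canonical form it is d + val == -6 || (!(h + 2*val != -6)).
Before h := val - 3: d + val == -6 || (!(3*val != -3))
Before skip: d + val == -6 || (!(3*val != -3))
Before lim := d - 2: d + val == -6 || (!(3*val != -3))
Answer: WP = d + val == -6 || (!(3*val != -3))


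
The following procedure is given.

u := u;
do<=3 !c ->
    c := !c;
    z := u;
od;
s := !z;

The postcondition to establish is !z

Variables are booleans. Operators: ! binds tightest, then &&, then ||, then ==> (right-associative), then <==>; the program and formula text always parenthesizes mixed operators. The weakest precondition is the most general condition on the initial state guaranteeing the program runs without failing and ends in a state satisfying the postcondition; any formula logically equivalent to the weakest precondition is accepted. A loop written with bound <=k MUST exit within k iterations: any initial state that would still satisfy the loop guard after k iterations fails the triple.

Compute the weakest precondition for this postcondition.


Working backward. After the program, !z must hold.
Before s := !z: !z
Before the loop (bound <=3), unroll the exhaustion recursion (WP_0 = exit-now case; WP_j = one more guarded iteration, up to j = 3):
  WP_0: c && (!z)
  WP_1: ((!c) ==> ((!c) && (!u))) && (c ==> (!z))
  WP_2: ((!c) ==> ((c ==> (c && (!u))) && ((!c) ==> (!u)))) && (c ==> (!z))
  WP_3: ((!c) ==> ((c ==> (((!c) ==> ((!c) && (!u))) && (c ==> (!u)))) && ((!c) ==> (!u)))) && (c ==> (!z))
So before the loop: ((!c) ==> ((c ==> (((!c) ==> ((!c) && (!u))) && (c ==> (!u)))) && ((!c) ==> (!u)))) && (c ==> (!z))
Before u := u: ((!c) ==> ((c ==> (((!c) ==> ((!c) && (!u))) && (c ==> (!u)))) && ((!c) ==> (!u)))) && (c ==> (!z))
Answer: WP = ((!c) ==> ((c ==> (((!c) ==> ((!c) && (!u))) && (c ==> (!u)))) && ((!c) ==> (!u)))) && (c ==> (!z))


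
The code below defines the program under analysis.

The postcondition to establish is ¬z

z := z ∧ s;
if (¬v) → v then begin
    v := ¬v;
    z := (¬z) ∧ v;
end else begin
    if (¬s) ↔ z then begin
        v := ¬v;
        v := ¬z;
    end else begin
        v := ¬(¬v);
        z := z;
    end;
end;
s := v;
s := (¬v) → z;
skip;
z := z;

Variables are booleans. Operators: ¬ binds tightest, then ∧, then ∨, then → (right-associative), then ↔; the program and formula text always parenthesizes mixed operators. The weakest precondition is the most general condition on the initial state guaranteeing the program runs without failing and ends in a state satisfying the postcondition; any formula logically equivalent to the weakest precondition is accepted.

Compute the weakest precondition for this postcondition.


Working backward. After the program, ¬z must hold.
Before z := z: ¬z
Before skip: ¬z
Before s := (¬v) → z: ¬z
Before s := v: ¬z
Then branch requires ¬((¬z) ∧ (¬v)); else branch requires (((¬s) ↔ z) → (¬z)) ∧ ((¬((¬s) ↔ z)) → (¬z)).
Before the if: (((¬v) → v) → (¬((¬z) ∧ (¬v)))) ∧ ((¬((¬v) → v)) → ((((¬s) ↔ z) → (¬z)) ∧ ((¬((¬s) ↔ z)) → (¬z))))
Before z := z ∧ s: (((¬v) → v) → (¬((¬(z ∧ s)) ∧ (¬v)))) ∧ ((¬((¬v) → v)) → ((((¬s) ↔ (z ∧ s)) → (¬(z ∧ s))) ∧ ((¬((¬s) ↔ (z ∧ s))) → (¬(z ∧ s)))))
Answer: WP = (((¬v) → v) → (¬((¬(z ∧ s)) ∧ (¬v)))) ∧ ((¬((¬v) → v)) → ((((¬s) ↔ (z ∧ s)) → (¬(z ∧ s))) ∧ ((¬((¬s) ↔ (z ∧ s))) → (¬(z ∧ s)))))


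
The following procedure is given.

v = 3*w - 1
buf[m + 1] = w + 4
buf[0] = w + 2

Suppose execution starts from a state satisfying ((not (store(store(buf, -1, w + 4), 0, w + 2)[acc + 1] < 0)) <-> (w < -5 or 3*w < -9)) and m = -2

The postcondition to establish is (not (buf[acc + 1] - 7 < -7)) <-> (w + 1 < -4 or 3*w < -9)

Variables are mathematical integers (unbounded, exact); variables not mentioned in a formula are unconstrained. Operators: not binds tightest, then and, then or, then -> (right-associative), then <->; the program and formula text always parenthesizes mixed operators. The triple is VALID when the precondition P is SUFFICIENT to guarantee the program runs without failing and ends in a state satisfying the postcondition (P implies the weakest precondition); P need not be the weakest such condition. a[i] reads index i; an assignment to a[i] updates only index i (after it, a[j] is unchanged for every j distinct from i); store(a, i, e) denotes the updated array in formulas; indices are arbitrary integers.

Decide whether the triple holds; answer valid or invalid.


Working backward. After the program, the postcondition (not (buf[acc + 1] - 7 < -7)) <-> (w + 1 < -4 or 3*w < -9) must hold; in canonical form it is (not (buf[acc + 1] < 0)) <-> (w < -5 or 3*w < -9).
Before buf[0] := w + 2: (not (store(buf, 0, w + 2)[acc + 1] < 0)) <-> (w < -5 or 3*w < -9)
Before buf[m + 1] := w + 4: (not (store(store(buf, m + 1, w + 4), 0, w + 2)[acc + 1] < 0)) <-> (w < -5 or 3*w < -9)
Before v := 3*w - 1: (not (store(store(buf, m + 1, w + 4), 0, w + 2)[acc + 1] < 0)) <-> (w < -5 or 3*w < -9)
The weakest precondition is (not (store(store(buf, m + 1, w + 4), 0, w + 2)[acc + 1] < 0)) <-> (w < -5 or 3*w < -9).
Check whether ((not (store(store(buf, -1, w + 4), 0, w + 2)[acc + 1] < 0)) <-> (w < -5 or 3*w < -9)) and m = -2 implies it.
Every state satisfying the precondition satisfies the weakest precondition: the implication holds.
Answer: valid


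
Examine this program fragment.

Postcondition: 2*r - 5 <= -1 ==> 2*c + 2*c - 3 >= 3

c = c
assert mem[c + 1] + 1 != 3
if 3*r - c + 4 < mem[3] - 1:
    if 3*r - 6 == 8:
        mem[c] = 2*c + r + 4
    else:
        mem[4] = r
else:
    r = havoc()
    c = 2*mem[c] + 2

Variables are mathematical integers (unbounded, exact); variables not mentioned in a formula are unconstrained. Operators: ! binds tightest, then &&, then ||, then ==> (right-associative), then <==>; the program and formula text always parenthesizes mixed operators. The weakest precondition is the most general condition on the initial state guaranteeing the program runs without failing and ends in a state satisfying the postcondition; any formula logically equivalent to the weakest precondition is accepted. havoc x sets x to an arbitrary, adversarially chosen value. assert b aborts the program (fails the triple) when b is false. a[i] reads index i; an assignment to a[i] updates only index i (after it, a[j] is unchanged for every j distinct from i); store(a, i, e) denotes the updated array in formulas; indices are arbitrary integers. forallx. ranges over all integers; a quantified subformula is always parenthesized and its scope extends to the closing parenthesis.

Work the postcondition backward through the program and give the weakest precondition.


Working backward. After the program, the postcondition 2*r - 5 <= -1 ==> 2*c + 2*c - 3 >= 3 must hold; in canonical form it is 2*r <= 4 ==> 4*c >= 6.
Then branch requires (3*r == 14 ==> (2*r <= 4 ==> 4*c >= 6)) && ((!(3*r == 14)) ==> (2*r <= 4 ==> 4*c >= 6)); else branch requires forall r_1. (2*r_1 <= 4 ==> 8*mem[c] >= -2).
Before the if: (3*r < mem[3] + c - 5 ==> ((3*r == 14 ==> (2*r <= 4 ==> 4*c >= 6)) && ((!(3*r == 14)) ==> (2*r <= 4 ==> 4*c >= 6)))) && ((!(3*r < mem[3] + c - 5)) ==> (forall r_1. (2*r_1 <= 4 ==> 8*mem[c] >= -2)))
Before assert mem[c + 1] + 1 != 3: mem[c + 1] != 2 && (3*r < mem[3] + c - 5 ==> ((3*r == 14 ==> (2*r <= 4 ==> 4*c >= 6)) && ((!(3*r == 14)) ==> (2*r <= 4 ==> 4*c >= 6)))) && ((!(3*r < mem[3] + c - 5)) ==> (forall r_1. (2*r_1 <= 4 ==> 8*mem[c] >= -2)))
Before c := c: mem[c + 1] != 2 && (3*r < mem[3] + c - 5 ==> ((3*r == 14 ==> (2*r <= 4 ==> 4*c >= 6)) && ((!(3*r == 14)) ==> (2*r <= 4 ==> 4*c >= 6)))) && ((!(3*r < mem[3] + c - 5)) ==> (forall r_1. (2*r_1 <= 4 ==> 8*mem[c] >= -2)))
Answer: WP = mem[c + 1] != 2 && (3*r < mem[3] + c - 5 ==> ((3*r == 14 ==> (2*r <= 4 ==> 4*c >= 6)) && ((!(3*r == 14)) ==> (2*r <= 4 ==> 4*c >= 6)))) && ((!(3*r < mem[3] + c - 5)) ==> (forall r_1. (2*r_1 <= 4 ==> 8*mem[c] >= -2)))
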